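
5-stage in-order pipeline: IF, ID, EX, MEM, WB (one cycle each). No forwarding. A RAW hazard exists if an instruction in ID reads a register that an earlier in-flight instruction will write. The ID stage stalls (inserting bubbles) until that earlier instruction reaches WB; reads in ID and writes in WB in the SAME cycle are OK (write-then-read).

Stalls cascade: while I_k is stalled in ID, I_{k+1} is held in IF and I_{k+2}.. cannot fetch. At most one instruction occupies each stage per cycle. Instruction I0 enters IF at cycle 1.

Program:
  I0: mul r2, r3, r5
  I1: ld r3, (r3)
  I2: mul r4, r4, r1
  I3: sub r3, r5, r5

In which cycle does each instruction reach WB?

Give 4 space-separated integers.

Answer: 5 6 7 8

Derivation:
I0 mul r2 <- r3,r5: IF@1 ID@2 stall=0 (-) EX@3 MEM@4 WB@5
I1 ld r3 <- r3: IF@2 ID@3 stall=0 (-) EX@4 MEM@5 WB@6
I2 mul r4 <- r4,r1: IF@3 ID@4 stall=0 (-) EX@5 MEM@6 WB@7
I3 sub r3 <- r5,r5: IF@4 ID@5 stall=0 (-) EX@6 MEM@7 WB@8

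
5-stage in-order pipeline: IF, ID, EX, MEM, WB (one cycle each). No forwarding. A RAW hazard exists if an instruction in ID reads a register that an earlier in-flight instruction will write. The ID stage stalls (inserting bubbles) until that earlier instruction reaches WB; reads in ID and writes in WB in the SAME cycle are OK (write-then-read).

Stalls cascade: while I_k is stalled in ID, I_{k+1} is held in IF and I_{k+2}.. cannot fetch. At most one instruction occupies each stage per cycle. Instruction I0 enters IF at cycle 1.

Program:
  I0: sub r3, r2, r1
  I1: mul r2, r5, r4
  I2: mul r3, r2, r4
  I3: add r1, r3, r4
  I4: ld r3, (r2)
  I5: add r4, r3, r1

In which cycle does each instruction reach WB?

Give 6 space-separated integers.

I0 sub r3 <- r2,r1: IF@1 ID@2 stall=0 (-) EX@3 MEM@4 WB@5
I1 mul r2 <- r5,r4: IF@2 ID@3 stall=0 (-) EX@4 MEM@5 WB@6
I2 mul r3 <- r2,r4: IF@3 ID@4 stall=2 (RAW on I1.r2 (WB@6)) EX@7 MEM@8 WB@9
I3 add r1 <- r3,r4: IF@4 ID@7 stall=2 (RAW on I2.r3 (WB@9)) EX@10 MEM@11 WB@12
I4 ld r3 <- r2: IF@7 ID@10 stall=0 (-) EX@11 MEM@12 WB@13
I5 add r4 <- r3,r1: IF@10 ID@11 stall=2 (RAW on I4.r3 (WB@13)) EX@14 MEM@15 WB@16

Answer: 5 6 9 12 13 16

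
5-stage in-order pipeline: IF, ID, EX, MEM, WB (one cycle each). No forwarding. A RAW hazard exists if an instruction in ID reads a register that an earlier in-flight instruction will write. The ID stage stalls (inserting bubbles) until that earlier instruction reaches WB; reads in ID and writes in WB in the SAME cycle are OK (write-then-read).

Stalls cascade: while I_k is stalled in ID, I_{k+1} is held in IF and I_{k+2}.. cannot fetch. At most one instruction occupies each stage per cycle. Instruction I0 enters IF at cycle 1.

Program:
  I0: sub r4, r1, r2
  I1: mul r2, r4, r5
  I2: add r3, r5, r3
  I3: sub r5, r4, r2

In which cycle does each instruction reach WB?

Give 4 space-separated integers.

Answer: 5 8 9 11

Derivation:
I0 sub r4 <- r1,r2: IF@1 ID@2 stall=0 (-) EX@3 MEM@4 WB@5
I1 mul r2 <- r4,r5: IF@2 ID@3 stall=2 (RAW on I0.r4 (WB@5)) EX@6 MEM@7 WB@8
I2 add r3 <- r5,r3: IF@3 ID@6 stall=0 (-) EX@7 MEM@8 WB@9
I3 sub r5 <- r4,r2: IF@6 ID@7 stall=1 (RAW on I1.r2 (WB@8)) EX@9 MEM@10 WB@11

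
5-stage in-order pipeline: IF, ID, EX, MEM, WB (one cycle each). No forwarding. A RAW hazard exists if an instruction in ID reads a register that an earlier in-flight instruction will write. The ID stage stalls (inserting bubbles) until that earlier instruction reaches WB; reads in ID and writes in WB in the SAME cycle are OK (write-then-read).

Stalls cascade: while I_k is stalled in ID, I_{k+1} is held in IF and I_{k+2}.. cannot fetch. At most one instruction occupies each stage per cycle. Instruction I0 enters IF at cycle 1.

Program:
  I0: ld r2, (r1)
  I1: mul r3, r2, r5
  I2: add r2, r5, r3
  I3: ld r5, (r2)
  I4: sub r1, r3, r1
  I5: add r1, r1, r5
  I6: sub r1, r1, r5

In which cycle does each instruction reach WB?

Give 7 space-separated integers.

I0 ld r2 <- r1: IF@1 ID@2 stall=0 (-) EX@3 MEM@4 WB@5
I1 mul r3 <- r2,r5: IF@2 ID@3 stall=2 (RAW on I0.r2 (WB@5)) EX@6 MEM@7 WB@8
I2 add r2 <- r5,r3: IF@3 ID@6 stall=2 (RAW on I1.r3 (WB@8)) EX@9 MEM@10 WB@11
I3 ld r5 <- r2: IF@6 ID@9 stall=2 (RAW on I2.r2 (WB@11)) EX@12 MEM@13 WB@14
I4 sub r1 <- r3,r1: IF@9 ID@12 stall=0 (-) EX@13 MEM@14 WB@15
I5 add r1 <- r1,r5: IF@12 ID@13 stall=2 (RAW on I4.r1 (WB@15)) EX@16 MEM@17 WB@18
I6 sub r1 <- r1,r5: IF@13 ID@16 stall=2 (RAW on I5.r1 (WB@18)) EX@19 MEM@20 WB@21

Answer: 5 8 11 14 15 18 21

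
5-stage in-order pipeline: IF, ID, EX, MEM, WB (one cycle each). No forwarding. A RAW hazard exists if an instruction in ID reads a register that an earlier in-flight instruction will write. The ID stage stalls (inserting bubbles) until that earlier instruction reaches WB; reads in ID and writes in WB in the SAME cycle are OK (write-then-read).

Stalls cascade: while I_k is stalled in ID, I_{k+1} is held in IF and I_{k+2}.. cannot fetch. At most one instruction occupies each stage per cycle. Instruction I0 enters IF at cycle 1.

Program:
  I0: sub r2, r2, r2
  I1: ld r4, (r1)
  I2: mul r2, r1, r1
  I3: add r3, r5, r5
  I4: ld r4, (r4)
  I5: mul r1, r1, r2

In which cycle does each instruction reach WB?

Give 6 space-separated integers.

Answer: 5 6 7 8 9 10

Derivation:
I0 sub r2 <- r2,r2: IF@1 ID@2 stall=0 (-) EX@3 MEM@4 WB@5
I1 ld r4 <- r1: IF@2 ID@3 stall=0 (-) EX@4 MEM@5 WB@6
I2 mul r2 <- r1,r1: IF@3 ID@4 stall=0 (-) EX@5 MEM@6 WB@7
I3 add r3 <- r5,r5: IF@4 ID@5 stall=0 (-) EX@6 MEM@7 WB@8
I4 ld r4 <- r4: IF@5 ID@6 stall=0 (-) EX@7 MEM@8 WB@9
I5 mul r1 <- r1,r2: IF@6 ID@7 stall=0 (-) EX@8 MEM@9 WB@10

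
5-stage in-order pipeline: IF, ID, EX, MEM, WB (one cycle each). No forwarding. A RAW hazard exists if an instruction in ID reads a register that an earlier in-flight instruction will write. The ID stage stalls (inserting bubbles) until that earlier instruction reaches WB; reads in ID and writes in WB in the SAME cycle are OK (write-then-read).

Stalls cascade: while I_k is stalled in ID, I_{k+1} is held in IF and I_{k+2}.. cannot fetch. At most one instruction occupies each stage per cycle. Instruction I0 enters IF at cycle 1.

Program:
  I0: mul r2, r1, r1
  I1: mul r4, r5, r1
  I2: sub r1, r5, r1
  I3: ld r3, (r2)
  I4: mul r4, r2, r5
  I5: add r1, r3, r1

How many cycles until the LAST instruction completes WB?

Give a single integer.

I0 mul r2 <- r1,r1: IF@1 ID@2 stall=0 (-) EX@3 MEM@4 WB@5
I1 mul r4 <- r5,r1: IF@2 ID@3 stall=0 (-) EX@4 MEM@5 WB@6
I2 sub r1 <- r5,r1: IF@3 ID@4 stall=0 (-) EX@5 MEM@6 WB@7
I3 ld r3 <- r2: IF@4 ID@5 stall=0 (-) EX@6 MEM@7 WB@8
I4 mul r4 <- r2,r5: IF@5 ID@6 stall=0 (-) EX@7 MEM@8 WB@9
I5 add r1 <- r3,r1: IF@6 ID@7 stall=1 (RAW on I3.r3 (WB@8)) EX@9 MEM@10 WB@11

Answer: 11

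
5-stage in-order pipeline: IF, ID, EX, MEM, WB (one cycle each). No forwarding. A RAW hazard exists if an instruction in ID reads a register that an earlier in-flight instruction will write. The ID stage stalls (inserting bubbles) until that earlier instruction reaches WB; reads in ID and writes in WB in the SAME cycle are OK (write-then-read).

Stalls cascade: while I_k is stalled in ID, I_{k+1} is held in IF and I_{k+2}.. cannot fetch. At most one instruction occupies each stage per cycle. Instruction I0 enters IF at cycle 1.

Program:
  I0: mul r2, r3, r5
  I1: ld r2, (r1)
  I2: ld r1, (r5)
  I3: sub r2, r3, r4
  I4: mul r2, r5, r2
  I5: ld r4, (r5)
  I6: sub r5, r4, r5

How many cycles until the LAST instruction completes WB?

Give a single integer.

I0 mul r2 <- r3,r5: IF@1 ID@2 stall=0 (-) EX@3 MEM@4 WB@5
I1 ld r2 <- r1: IF@2 ID@3 stall=0 (-) EX@4 MEM@5 WB@6
I2 ld r1 <- r5: IF@3 ID@4 stall=0 (-) EX@5 MEM@6 WB@7
I3 sub r2 <- r3,r4: IF@4 ID@5 stall=0 (-) EX@6 MEM@7 WB@8
I4 mul r2 <- r5,r2: IF@5 ID@6 stall=2 (RAW on I3.r2 (WB@8)) EX@9 MEM@10 WB@11
I5 ld r4 <- r5: IF@6 ID@9 stall=0 (-) EX@10 MEM@11 WB@12
I6 sub r5 <- r4,r5: IF@9 ID@10 stall=2 (RAW on I5.r4 (WB@12)) EX@13 MEM@14 WB@15

Answer: 15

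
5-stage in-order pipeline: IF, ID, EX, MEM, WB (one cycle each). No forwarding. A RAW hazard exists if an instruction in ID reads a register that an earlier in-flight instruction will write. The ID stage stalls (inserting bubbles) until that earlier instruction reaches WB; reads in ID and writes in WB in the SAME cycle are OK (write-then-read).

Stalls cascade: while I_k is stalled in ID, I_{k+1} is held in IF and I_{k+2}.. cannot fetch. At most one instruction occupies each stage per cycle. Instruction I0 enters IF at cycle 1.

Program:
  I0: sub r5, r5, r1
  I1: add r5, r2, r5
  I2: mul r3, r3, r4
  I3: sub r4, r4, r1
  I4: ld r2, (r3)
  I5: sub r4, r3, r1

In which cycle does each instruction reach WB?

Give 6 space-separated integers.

I0 sub r5 <- r5,r1: IF@1 ID@2 stall=0 (-) EX@3 MEM@4 WB@5
I1 add r5 <- r2,r5: IF@2 ID@3 stall=2 (RAW on I0.r5 (WB@5)) EX@6 MEM@7 WB@8
I2 mul r3 <- r3,r4: IF@3 ID@6 stall=0 (-) EX@7 MEM@8 WB@9
I3 sub r4 <- r4,r1: IF@6 ID@7 stall=0 (-) EX@8 MEM@9 WB@10
I4 ld r2 <- r3: IF@7 ID@8 stall=1 (RAW on I2.r3 (WB@9)) EX@10 MEM@11 WB@12
I5 sub r4 <- r3,r1: IF@8 ID@10 stall=0 (-) EX@11 MEM@12 WB@13

Answer: 5 8 9 10 12 13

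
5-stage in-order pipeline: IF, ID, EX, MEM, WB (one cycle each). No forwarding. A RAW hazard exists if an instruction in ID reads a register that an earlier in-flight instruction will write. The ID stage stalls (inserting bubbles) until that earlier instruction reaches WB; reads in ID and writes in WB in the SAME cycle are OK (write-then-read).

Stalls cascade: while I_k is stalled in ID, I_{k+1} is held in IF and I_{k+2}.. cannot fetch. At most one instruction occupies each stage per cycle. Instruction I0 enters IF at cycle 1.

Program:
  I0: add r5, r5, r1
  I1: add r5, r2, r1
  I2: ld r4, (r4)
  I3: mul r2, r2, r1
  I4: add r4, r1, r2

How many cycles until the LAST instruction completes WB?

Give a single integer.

I0 add r5 <- r5,r1: IF@1 ID@2 stall=0 (-) EX@3 MEM@4 WB@5
I1 add r5 <- r2,r1: IF@2 ID@3 stall=0 (-) EX@4 MEM@5 WB@6
I2 ld r4 <- r4: IF@3 ID@4 stall=0 (-) EX@5 MEM@6 WB@7
I3 mul r2 <- r2,r1: IF@4 ID@5 stall=0 (-) EX@6 MEM@7 WB@8
I4 add r4 <- r1,r2: IF@5 ID@6 stall=2 (RAW on I3.r2 (WB@8)) EX@9 MEM@10 WB@11

Answer: 11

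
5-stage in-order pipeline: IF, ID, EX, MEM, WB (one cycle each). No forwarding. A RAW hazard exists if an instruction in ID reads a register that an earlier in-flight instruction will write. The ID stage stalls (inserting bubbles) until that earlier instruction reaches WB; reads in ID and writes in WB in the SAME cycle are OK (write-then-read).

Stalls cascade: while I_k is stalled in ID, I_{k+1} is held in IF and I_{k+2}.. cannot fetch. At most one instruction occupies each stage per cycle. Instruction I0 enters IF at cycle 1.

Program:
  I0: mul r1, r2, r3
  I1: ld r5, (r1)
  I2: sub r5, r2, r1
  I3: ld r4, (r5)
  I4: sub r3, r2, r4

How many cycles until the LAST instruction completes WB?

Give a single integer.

Answer: 15

Derivation:
I0 mul r1 <- r2,r3: IF@1 ID@2 stall=0 (-) EX@3 MEM@4 WB@5
I1 ld r5 <- r1: IF@2 ID@3 stall=2 (RAW on I0.r1 (WB@5)) EX@6 MEM@7 WB@8
I2 sub r5 <- r2,r1: IF@3 ID@6 stall=0 (-) EX@7 MEM@8 WB@9
I3 ld r4 <- r5: IF@6 ID@7 stall=2 (RAW on I2.r5 (WB@9)) EX@10 MEM@11 WB@12
I4 sub r3 <- r2,r4: IF@7 ID@10 stall=2 (RAW on I3.r4 (WB@12)) EX@13 MEM@14 WB@15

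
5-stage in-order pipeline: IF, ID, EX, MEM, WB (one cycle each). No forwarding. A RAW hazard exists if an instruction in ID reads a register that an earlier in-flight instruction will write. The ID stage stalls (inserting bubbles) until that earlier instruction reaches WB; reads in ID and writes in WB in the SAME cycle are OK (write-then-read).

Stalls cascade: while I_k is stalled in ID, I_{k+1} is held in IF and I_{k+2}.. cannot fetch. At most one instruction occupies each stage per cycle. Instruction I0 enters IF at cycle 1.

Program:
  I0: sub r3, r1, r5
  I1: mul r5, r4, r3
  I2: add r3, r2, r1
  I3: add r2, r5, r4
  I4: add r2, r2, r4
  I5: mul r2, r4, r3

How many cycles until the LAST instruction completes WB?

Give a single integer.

I0 sub r3 <- r1,r5: IF@1 ID@2 stall=0 (-) EX@3 MEM@4 WB@5
I1 mul r5 <- r4,r3: IF@2 ID@3 stall=2 (RAW on I0.r3 (WB@5)) EX@6 MEM@7 WB@8
I2 add r3 <- r2,r1: IF@3 ID@6 stall=0 (-) EX@7 MEM@8 WB@9
I3 add r2 <- r5,r4: IF@6 ID@7 stall=1 (RAW on I1.r5 (WB@8)) EX@9 MEM@10 WB@11
I4 add r2 <- r2,r4: IF@7 ID@9 stall=2 (RAW on I3.r2 (WB@11)) EX@12 MEM@13 WB@14
I5 mul r2 <- r4,r3: IF@9 ID@12 stall=0 (-) EX@13 MEM@14 WB@15

Answer: 15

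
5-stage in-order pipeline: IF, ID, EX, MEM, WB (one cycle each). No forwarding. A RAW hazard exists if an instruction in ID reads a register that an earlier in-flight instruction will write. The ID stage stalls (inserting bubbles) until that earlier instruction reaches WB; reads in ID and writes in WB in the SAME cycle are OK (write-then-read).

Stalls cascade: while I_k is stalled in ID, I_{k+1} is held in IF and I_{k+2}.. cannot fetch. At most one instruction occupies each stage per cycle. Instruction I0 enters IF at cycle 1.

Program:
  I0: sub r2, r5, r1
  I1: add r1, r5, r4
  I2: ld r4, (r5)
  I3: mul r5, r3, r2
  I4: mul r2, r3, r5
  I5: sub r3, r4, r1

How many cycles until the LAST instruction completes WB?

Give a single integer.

Answer: 12

Derivation:
I0 sub r2 <- r5,r1: IF@1 ID@2 stall=0 (-) EX@3 MEM@4 WB@5
I1 add r1 <- r5,r4: IF@2 ID@3 stall=0 (-) EX@4 MEM@5 WB@6
I2 ld r4 <- r5: IF@3 ID@4 stall=0 (-) EX@5 MEM@6 WB@7
I3 mul r5 <- r3,r2: IF@4 ID@5 stall=0 (-) EX@6 MEM@7 WB@8
I4 mul r2 <- r3,r5: IF@5 ID@6 stall=2 (RAW on I3.r5 (WB@8)) EX@9 MEM@10 WB@11
I5 sub r3 <- r4,r1: IF@6 ID@9 stall=0 (-) EX@10 MEM@11 WB@12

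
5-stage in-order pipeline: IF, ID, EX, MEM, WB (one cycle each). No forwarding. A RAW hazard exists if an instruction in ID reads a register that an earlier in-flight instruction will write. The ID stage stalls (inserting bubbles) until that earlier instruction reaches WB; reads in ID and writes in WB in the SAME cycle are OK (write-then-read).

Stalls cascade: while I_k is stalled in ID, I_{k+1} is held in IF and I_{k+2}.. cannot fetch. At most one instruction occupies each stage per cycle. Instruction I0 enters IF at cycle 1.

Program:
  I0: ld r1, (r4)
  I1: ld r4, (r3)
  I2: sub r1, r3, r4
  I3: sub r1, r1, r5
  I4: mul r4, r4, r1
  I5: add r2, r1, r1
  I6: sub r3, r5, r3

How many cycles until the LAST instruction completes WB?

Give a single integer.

I0 ld r1 <- r4: IF@1 ID@2 stall=0 (-) EX@3 MEM@4 WB@5
I1 ld r4 <- r3: IF@2 ID@3 stall=0 (-) EX@4 MEM@5 WB@6
I2 sub r1 <- r3,r4: IF@3 ID@4 stall=2 (RAW on I1.r4 (WB@6)) EX@7 MEM@8 WB@9
I3 sub r1 <- r1,r5: IF@4 ID@7 stall=2 (RAW on I2.r1 (WB@9)) EX@10 MEM@11 WB@12
I4 mul r4 <- r4,r1: IF@7 ID@10 stall=2 (RAW on I3.r1 (WB@12)) EX@13 MEM@14 WB@15
I5 add r2 <- r1,r1: IF@10 ID@13 stall=0 (-) EX@14 MEM@15 WB@16
I6 sub r3 <- r5,r3: IF@13 ID@14 stall=0 (-) EX@15 MEM@16 WB@17

Answer: 17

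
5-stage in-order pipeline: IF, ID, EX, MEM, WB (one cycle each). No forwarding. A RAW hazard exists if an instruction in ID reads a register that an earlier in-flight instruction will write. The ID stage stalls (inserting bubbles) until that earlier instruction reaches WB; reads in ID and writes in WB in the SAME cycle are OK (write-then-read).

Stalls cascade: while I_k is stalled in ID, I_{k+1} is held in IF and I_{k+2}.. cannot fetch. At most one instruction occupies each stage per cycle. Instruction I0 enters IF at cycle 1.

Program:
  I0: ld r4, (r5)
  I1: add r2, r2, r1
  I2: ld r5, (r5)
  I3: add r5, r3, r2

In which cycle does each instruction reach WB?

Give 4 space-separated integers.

I0 ld r4 <- r5: IF@1 ID@2 stall=0 (-) EX@3 MEM@4 WB@5
I1 add r2 <- r2,r1: IF@2 ID@3 stall=0 (-) EX@4 MEM@5 WB@6
I2 ld r5 <- r5: IF@3 ID@4 stall=0 (-) EX@5 MEM@6 WB@7
I3 add r5 <- r3,r2: IF@4 ID@5 stall=1 (RAW on I1.r2 (WB@6)) EX@7 MEM@8 WB@9

Answer: 5 6 7 9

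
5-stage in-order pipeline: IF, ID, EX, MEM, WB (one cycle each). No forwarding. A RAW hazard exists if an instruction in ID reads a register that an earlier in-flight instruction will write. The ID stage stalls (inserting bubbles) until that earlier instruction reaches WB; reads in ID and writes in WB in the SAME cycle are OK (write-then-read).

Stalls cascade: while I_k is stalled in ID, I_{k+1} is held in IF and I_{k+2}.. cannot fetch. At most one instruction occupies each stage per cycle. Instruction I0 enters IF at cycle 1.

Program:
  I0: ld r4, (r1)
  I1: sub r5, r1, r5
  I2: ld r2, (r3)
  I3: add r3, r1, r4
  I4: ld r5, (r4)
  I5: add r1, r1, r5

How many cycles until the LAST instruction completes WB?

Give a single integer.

Answer: 12

Derivation:
I0 ld r4 <- r1: IF@1 ID@2 stall=0 (-) EX@3 MEM@4 WB@5
I1 sub r5 <- r1,r5: IF@2 ID@3 stall=0 (-) EX@4 MEM@5 WB@6
I2 ld r2 <- r3: IF@3 ID@4 stall=0 (-) EX@5 MEM@6 WB@7
I3 add r3 <- r1,r4: IF@4 ID@5 stall=0 (-) EX@6 MEM@7 WB@8
I4 ld r5 <- r4: IF@5 ID@6 stall=0 (-) EX@7 MEM@8 WB@9
I5 add r1 <- r1,r5: IF@6 ID@7 stall=2 (RAW on I4.r5 (WB@9)) EX@10 MEM@11 WB@12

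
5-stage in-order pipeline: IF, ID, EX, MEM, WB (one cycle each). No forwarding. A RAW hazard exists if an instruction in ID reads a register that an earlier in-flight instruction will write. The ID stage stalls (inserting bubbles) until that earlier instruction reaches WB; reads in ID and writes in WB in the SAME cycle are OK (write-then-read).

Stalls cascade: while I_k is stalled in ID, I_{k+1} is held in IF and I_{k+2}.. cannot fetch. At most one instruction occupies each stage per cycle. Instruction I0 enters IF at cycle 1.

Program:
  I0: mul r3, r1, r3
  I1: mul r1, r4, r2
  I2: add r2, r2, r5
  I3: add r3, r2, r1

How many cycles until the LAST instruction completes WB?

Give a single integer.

I0 mul r3 <- r1,r3: IF@1 ID@2 stall=0 (-) EX@3 MEM@4 WB@5
I1 mul r1 <- r4,r2: IF@2 ID@3 stall=0 (-) EX@4 MEM@5 WB@6
I2 add r2 <- r2,r5: IF@3 ID@4 stall=0 (-) EX@5 MEM@6 WB@7
I3 add r3 <- r2,r1: IF@4 ID@5 stall=2 (RAW on I2.r2 (WB@7)) EX@8 MEM@9 WB@10

Answer: 10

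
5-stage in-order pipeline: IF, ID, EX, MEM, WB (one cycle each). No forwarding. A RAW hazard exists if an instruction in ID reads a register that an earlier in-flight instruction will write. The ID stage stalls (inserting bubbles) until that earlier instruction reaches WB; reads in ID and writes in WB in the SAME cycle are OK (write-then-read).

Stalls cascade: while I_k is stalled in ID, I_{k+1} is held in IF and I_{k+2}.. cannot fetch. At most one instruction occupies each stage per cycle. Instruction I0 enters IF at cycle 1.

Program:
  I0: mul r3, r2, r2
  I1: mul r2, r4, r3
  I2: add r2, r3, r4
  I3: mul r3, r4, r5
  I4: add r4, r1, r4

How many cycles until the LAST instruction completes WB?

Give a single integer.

Answer: 11

Derivation:
I0 mul r3 <- r2,r2: IF@1 ID@2 stall=0 (-) EX@3 MEM@4 WB@5
I1 mul r2 <- r4,r3: IF@2 ID@3 stall=2 (RAW on I0.r3 (WB@5)) EX@6 MEM@7 WB@8
I2 add r2 <- r3,r4: IF@3 ID@6 stall=0 (-) EX@7 MEM@8 WB@9
I3 mul r3 <- r4,r5: IF@6 ID@7 stall=0 (-) EX@8 MEM@9 WB@10
I4 add r4 <- r1,r4: IF@7 ID@8 stall=0 (-) EX@9 MEM@10 WB@11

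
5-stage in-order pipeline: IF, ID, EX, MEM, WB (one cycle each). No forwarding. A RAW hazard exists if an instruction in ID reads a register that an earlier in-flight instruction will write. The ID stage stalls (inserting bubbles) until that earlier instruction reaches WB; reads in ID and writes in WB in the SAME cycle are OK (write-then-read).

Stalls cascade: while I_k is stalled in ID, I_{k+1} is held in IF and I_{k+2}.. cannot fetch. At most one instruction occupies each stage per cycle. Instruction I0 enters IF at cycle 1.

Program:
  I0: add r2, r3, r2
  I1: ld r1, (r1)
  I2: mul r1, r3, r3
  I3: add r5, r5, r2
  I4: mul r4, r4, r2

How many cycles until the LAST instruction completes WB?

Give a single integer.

Answer: 9

Derivation:
I0 add r2 <- r3,r2: IF@1 ID@2 stall=0 (-) EX@3 MEM@4 WB@5
I1 ld r1 <- r1: IF@2 ID@3 stall=0 (-) EX@4 MEM@5 WB@6
I2 mul r1 <- r3,r3: IF@3 ID@4 stall=0 (-) EX@5 MEM@6 WB@7
I3 add r5 <- r5,r2: IF@4 ID@5 stall=0 (-) EX@6 MEM@7 WB@8
I4 mul r4 <- r4,r2: IF@5 ID@6 stall=0 (-) EX@7 MEM@8 WB@9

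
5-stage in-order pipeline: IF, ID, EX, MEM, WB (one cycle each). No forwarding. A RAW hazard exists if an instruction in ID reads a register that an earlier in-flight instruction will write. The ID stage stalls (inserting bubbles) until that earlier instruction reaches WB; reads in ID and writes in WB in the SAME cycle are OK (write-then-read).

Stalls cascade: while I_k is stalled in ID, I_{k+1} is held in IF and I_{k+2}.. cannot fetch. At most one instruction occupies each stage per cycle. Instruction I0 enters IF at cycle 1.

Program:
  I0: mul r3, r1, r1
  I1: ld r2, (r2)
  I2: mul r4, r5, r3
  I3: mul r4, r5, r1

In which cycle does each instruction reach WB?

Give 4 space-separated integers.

Answer: 5 6 8 9

Derivation:
I0 mul r3 <- r1,r1: IF@1 ID@2 stall=0 (-) EX@3 MEM@4 WB@5
I1 ld r2 <- r2: IF@2 ID@3 stall=0 (-) EX@4 MEM@5 WB@6
I2 mul r4 <- r5,r3: IF@3 ID@4 stall=1 (RAW on I0.r3 (WB@5)) EX@6 MEM@7 WB@8
I3 mul r4 <- r5,r1: IF@4 ID@6 stall=0 (-) EX@7 MEM@8 WB@9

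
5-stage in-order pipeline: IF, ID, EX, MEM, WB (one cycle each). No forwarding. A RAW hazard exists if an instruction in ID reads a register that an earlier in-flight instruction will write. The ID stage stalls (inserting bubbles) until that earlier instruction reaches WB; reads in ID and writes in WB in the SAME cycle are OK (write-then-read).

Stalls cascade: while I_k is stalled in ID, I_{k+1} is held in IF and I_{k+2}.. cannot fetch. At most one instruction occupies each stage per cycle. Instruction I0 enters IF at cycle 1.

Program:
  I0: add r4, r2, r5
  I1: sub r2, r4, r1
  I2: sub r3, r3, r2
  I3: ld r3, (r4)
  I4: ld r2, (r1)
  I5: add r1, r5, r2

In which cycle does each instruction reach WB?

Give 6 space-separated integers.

I0 add r4 <- r2,r5: IF@1 ID@2 stall=0 (-) EX@3 MEM@4 WB@5
I1 sub r2 <- r4,r1: IF@2 ID@3 stall=2 (RAW on I0.r4 (WB@5)) EX@6 MEM@7 WB@8
I2 sub r3 <- r3,r2: IF@3 ID@6 stall=2 (RAW on I1.r2 (WB@8)) EX@9 MEM@10 WB@11
I3 ld r3 <- r4: IF@6 ID@9 stall=0 (-) EX@10 MEM@11 WB@12
I4 ld r2 <- r1: IF@9 ID@10 stall=0 (-) EX@11 MEM@12 WB@13
I5 add r1 <- r5,r2: IF@10 ID@11 stall=2 (RAW on I4.r2 (WB@13)) EX@14 MEM@15 WB@16

Answer: 5 8 11 12 13 16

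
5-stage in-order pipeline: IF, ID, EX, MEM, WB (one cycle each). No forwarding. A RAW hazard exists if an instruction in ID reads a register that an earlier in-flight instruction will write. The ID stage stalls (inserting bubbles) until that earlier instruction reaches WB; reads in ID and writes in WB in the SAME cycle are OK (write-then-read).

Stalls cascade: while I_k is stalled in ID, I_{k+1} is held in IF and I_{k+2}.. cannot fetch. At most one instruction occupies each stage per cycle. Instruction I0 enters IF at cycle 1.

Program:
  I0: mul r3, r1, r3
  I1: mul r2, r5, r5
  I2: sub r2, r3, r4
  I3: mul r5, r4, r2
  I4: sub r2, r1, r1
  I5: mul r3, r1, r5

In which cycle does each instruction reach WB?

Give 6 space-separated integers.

Answer: 5 6 8 11 12 14

Derivation:
I0 mul r3 <- r1,r3: IF@1 ID@2 stall=0 (-) EX@3 MEM@4 WB@5
I1 mul r2 <- r5,r5: IF@2 ID@3 stall=0 (-) EX@4 MEM@5 WB@6
I2 sub r2 <- r3,r4: IF@3 ID@4 stall=1 (RAW on I0.r3 (WB@5)) EX@6 MEM@7 WB@8
I3 mul r5 <- r4,r2: IF@4 ID@6 stall=2 (RAW on I2.r2 (WB@8)) EX@9 MEM@10 WB@11
I4 sub r2 <- r1,r1: IF@6 ID@9 stall=0 (-) EX@10 MEM@11 WB@12
I5 mul r3 <- r1,r5: IF@9 ID@10 stall=1 (RAW on I3.r5 (WB@11)) EX@12 MEM@13 WB@14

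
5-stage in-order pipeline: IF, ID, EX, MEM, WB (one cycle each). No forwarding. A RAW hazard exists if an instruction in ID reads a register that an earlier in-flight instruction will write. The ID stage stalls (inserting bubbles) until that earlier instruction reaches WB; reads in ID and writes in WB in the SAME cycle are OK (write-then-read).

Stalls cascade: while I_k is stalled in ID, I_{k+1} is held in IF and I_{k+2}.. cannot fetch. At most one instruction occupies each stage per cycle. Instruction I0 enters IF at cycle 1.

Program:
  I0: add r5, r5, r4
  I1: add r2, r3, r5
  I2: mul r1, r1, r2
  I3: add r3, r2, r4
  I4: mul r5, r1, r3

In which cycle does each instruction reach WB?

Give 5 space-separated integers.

Answer: 5 8 11 12 15

Derivation:
I0 add r5 <- r5,r4: IF@1 ID@2 stall=0 (-) EX@3 MEM@4 WB@5
I1 add r2 <- r3,r5: IF@2 ID@3 stall=2 (RAW on I0.r5 (WB@5)) EX@6 MEM@7 WB@8
I2 mul r1 <- r1,r2: IF@3 ID@6 stall=2 (RAW on I1.r2 (WB@8)) EX@9 MEM@10 WB@11
I3 add r3 <- r2,r4: IF@6 ID@9 stall=0 (-) EX@10 MEM@11 WB@12
I4 mul r5 <- r1,r3: IF@9 ID@10 stall=2 (RAW on I3.r3 (WB@12)) EX@13 MEM@14 WB@15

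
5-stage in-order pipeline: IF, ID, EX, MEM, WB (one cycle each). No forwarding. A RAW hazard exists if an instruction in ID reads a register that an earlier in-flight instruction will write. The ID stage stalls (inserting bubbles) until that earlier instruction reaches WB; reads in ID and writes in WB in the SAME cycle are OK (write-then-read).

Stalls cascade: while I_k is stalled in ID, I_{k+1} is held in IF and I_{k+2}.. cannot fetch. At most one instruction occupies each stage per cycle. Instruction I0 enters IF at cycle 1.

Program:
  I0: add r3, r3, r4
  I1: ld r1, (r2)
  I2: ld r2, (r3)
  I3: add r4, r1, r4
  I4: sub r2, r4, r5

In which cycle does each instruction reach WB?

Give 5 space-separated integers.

I0 add r3 <- r3,r4: IF@1 ID@2 stall=0 (-) EX@3 MEM@4 WB@5
I1 ld r1 <- r2: IF@2 ID@3 stall=0 (-) EX@4 MEM@5 WB@6
I2 ld r2 <- r3: IF@3 ID@4 stall=1 (RAW on I0.r3 (WB@5)) EX@6 MEM@7 WB@8
I3 add r4 <- r1,r4: IF@4 ID@6 stall=0 (-) EX@7 MEM@8 WB@9
I4 sub r2 <- r4,r5: IF@6 ID@7 stall=2 (RAW on I3.r4 (WB@9)) EX@10 MEM@11 WB@12

Answer: 5 6 8 9 12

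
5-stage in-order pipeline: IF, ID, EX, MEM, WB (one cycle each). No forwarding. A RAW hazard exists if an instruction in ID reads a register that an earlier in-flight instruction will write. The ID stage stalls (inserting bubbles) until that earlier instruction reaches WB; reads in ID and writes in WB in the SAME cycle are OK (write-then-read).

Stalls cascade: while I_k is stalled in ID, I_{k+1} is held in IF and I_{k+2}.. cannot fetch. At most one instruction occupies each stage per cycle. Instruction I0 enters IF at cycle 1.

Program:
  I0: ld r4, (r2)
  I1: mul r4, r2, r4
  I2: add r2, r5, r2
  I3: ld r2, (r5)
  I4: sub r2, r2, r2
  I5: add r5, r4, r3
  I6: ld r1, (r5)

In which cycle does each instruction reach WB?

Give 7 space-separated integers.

I0 ld r4 <- r2: IF@1 ID@2 stall=0 (-) EX@3 MEM@4 WB@5
I1 mul r4 <- r2,r4: IF@2 ID@3 stall=2 (RAW on I0.r4 (WB@5)) EX@6 MEM@7 WB@8
I2 add r2 <- r5,r2: IF@3 ID@6 stall=0 (-) EX@7 MEM@8 WB@9
I3 ld r2 <- r5: IF@6 ID@7 stall=0 (-) EX@8 MEM@9 WB@10
I4 sub r2 <- r2,r2: IF@7 ID@8 stall=2 (RAW on I3.r2 (WB@10)) EX@11 MEM@12 WB@13
I5 add r5 <- r4,r3: IF@8 ID@11 stall=0 (-) EX@12 MEM@13 WB@14
I6 ld r1 <- r5: IF@11 ID@12 stall=2 (RAW on I5.r5 (WB@14)) EX@15 MEM@16 WB@17

Answer: 5 8 9 10 13 14 17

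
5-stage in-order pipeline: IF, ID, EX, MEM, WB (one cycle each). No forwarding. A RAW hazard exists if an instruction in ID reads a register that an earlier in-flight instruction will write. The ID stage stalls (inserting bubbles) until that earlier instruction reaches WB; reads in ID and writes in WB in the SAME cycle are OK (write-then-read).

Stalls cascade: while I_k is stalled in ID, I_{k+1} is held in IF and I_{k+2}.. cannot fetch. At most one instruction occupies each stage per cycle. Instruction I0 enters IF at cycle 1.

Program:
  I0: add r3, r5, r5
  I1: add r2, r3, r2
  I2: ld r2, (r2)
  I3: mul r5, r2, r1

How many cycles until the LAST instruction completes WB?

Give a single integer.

I0 add r3 <- r5,r5: IF@1 ID@2 stall=0 (-) EX@3 MEM@4 WB@5
I1 add r2 <- r3,r2: IF@2 ID@3 stall=2 (RAW on I0.r3 (WB@5)) EX@6 MEM@7 WB@8
I2 ld r2 <- r2: IF@3 ID@6 stall=2 (RAW on I1.r2 (WB@8)) EX@9 MEM@10 WB@11
I3 mul r5 <- r2,r1: IF@6 ID@9 stall=2 (RAW on I2.r2 (WB@11)) EX@12 MEM@13 WB@14

Answer: 14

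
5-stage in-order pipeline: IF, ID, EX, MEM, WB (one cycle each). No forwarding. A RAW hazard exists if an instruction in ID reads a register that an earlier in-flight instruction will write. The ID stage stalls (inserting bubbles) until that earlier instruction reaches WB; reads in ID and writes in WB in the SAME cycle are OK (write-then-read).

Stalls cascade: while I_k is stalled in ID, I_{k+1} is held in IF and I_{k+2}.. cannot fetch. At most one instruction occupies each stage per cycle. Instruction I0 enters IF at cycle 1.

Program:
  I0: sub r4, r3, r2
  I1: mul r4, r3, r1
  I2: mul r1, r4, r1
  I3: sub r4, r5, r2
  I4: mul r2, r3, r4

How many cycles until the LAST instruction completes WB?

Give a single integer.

I0 sub r4 <- r3,r2: IF@1 ID@2 stall=0 (-) EX@3 MEM@4 WB@5
I1 mul r4 <- r3,r1: IF@2 ID@3 stall=0 (-) EX@4 MEM@5 WB@6
I2 mul r1 <- r4,r1: IF@3 ID@4 stall=2 (RAW on I1.r4 (WB@6)) EX@7 MEM@8 WB@9
I3 sub r4 <- r5,r2: IF@4 ID@7 stall=0 (-) EX@8 MEM@9 WB@10
I4 mul r2 <- r3,r4: IF@7 ID@8 stall=2 (RAW on I3.r4 (WB@10)) EX@11 MEM@12 WB@13

Answer: 13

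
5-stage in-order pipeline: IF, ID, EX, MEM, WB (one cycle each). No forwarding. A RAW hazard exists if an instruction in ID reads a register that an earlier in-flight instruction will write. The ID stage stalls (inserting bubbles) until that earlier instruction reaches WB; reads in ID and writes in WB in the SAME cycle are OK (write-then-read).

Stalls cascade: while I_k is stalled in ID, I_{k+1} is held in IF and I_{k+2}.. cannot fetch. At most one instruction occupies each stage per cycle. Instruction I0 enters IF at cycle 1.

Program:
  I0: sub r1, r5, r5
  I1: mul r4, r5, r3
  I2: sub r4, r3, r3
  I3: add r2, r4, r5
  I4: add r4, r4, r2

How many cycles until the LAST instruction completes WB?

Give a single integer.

Answer: 13

Derivation:
I0 sub r1 <- r5,r5: IF@1 ID@2 stall=0 (-) EX@3 MEM@4 WB@5
I1 mul r4 <- r5,r3: IF@2 ID@3 stall=0 (-) EX@4 MEM@5 WB@6
I2 sub r4 <- r3,r3: IF@3 ID@4 stall=0 (-) EX@5 MEM@6 WB@7
I3 add r2 <- r4,r5: IF@4 ID@5 stall=2 (RAW on I2.r4 (WB@7)) EX@8 MEM@9 WB@10
I4 add r4 <- r4,r2: IF@5 ID@8 stall=2 (RAW on I3.r2 (WB@10)) EX@11 MEM@12 WB@13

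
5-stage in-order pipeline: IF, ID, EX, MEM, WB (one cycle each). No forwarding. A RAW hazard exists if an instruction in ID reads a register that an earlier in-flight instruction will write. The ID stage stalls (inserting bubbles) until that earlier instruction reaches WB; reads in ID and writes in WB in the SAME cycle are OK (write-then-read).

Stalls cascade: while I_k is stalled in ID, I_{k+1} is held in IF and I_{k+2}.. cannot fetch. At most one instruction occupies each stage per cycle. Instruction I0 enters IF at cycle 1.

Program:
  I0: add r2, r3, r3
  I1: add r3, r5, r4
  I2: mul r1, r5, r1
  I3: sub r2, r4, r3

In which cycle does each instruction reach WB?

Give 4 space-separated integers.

Answer: 5 6 7 9

Derivation:
I0 add r2 <- r3,r3: IF@1 ID@2 stall=0 (-) EX@3 MEM@4 WB@5
I1 add r3 <- r5,r4: IF@2 ID@3 stall=0 (-) EX@4 MEM@5 WB@6
I2 mul r1 <- r5,r1: IF@3 ID@4 stall=0 (-) EX@5 MEM@6 WB@7
I3 sub r2 <- r4,r3: IF@4 ID@5 stall=1 (RAW on I1.r3 (WB@6)) EX@7 MEM@8 WB@9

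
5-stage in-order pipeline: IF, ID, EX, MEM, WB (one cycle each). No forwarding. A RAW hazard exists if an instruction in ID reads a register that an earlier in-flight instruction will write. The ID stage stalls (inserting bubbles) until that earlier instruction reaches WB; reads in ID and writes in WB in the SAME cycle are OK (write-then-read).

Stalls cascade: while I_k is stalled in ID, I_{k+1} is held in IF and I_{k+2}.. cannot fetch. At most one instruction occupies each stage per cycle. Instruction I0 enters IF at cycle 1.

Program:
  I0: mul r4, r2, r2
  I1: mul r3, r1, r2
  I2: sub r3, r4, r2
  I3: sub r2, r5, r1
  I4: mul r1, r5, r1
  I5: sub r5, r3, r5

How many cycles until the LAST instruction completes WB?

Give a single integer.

Answer: 11

Derivation:
I0 mul r4 <- r2,r2: IF@1 ID@2 stall=0 (-) EX@3 MEM@4 WB@5
I1 mul r3 <- r1,r2: IF@2 ID@3 stall=0 (-) EX@4 MEM@5 WB@6
I2 sub r3 <- r4,r2: IF@3 ID@4 stall=1 (RAW on I0.r4 (WB@5)) EX@6 MEM@7 WB@8
I3 sub r2 <- r5,r1: IF@4 ID@6 stall=0 (-) EX@7 MEM@8 WB@9
I4 mul r1 <- r5,r1: IF@6 ID@7 stall=0 (-) EX@8 MEM@9 WB@10
I5 sub r5 <- r3,r5: IF@7 ID@8 stall=0 (-) EX@9 MEM@10 WB@11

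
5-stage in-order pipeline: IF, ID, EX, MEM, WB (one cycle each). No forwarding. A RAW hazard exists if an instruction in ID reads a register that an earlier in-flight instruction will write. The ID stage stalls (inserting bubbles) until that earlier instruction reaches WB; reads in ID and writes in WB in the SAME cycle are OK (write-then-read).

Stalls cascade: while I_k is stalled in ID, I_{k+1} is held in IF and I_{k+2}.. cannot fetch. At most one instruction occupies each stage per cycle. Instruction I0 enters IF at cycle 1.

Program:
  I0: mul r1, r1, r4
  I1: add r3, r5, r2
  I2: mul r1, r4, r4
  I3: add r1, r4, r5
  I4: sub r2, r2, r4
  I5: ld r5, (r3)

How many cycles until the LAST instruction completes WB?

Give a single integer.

I0 mul r1 <- r1,r4: IF@1 ID@2 stall=0 (-) EX@3 MEM@4 WB@5
I1 add r3 <- r5,r2: IF@2 ID@3 stall=0 (-) EX@4 MEM@5 WB@6
I2 mul r1 <- r4,r4: IF@3 ID@4 stall=0 (-) EX@5 MEM@6 WB@7
I3 add r1 <- r4,r5: IF@4 ID@5 stall=0 (-) EX@6 MEM@7 WB@8
I4 sub r2 <- r2,r4: IF@5 ID@6 stall=0 (-) EX@7 MEM@8 WB@9
I5 ld r5 <- r3: IF@6 ID@7 stall=0 (-) EX@8 MEM@9 WB@10

Answer: 10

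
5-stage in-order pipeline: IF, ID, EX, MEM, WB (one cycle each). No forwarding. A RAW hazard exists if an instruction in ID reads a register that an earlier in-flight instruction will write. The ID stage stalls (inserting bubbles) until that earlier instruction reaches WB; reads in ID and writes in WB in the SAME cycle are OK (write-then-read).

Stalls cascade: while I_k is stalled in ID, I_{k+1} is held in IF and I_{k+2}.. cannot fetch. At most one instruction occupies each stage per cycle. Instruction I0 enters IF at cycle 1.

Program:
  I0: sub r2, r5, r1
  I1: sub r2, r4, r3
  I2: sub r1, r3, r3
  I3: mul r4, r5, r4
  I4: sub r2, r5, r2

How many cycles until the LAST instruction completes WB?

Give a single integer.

Answer: 9

Derivation:
I0 sub r2 <- r5,r1: IF@1 ID@2 stall=0 (-) EX@3 MEM@4 WB@5
I1 sub r2 <- r4,r3: IF@2 ID@3 stall=0 (-) EX@4 MEM@5 WB@6
I2 sub r1 <- r3,r3: IF@3 ID@4 stall=0 (-) EX@5 MEM@6 WB@7
I3 mul r4 <- r5,r4: IF@4 ID@5 stall=0 (-) EX@6 MEM@7 WB@8
I4 sub r2 <- r5,r2: IF@5 ID@6 stall=0 (-) EX@7 MEM@8 WB@9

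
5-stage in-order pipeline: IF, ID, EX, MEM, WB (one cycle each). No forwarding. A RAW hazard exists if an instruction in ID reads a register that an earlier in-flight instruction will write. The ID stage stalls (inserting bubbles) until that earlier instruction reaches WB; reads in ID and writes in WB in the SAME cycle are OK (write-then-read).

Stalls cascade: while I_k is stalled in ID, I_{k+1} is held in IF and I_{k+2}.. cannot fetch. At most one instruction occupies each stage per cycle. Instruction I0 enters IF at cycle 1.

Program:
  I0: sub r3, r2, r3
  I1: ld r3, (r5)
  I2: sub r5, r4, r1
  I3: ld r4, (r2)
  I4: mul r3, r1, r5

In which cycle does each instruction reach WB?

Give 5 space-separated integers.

I0 sub r3 <- r2,r3: IF@1 ID@2 stall=0 (-) EX@3 MEM@4 WB@5
I1 ld r3 <- r5: IF@2 ID@3 stall=0 (-) EX@4 MEM@5 WB@6
I2 sub r5 <- r4,r1: IF@3 ID@4 stall=0 (-) EX@5 MEM@6 WB@7
I3 ld r4 <- r2: IF@4 ID@5 stall=0 (-) EX@6 MEM@7 WB@8
I4 mul r3 <- r1,r5: IF@5 ID@6 stall=1 (RAW on I2.r5 (WB@7)) EX@8 MEM@9 WB@10

Answer: 5 6 7 8 10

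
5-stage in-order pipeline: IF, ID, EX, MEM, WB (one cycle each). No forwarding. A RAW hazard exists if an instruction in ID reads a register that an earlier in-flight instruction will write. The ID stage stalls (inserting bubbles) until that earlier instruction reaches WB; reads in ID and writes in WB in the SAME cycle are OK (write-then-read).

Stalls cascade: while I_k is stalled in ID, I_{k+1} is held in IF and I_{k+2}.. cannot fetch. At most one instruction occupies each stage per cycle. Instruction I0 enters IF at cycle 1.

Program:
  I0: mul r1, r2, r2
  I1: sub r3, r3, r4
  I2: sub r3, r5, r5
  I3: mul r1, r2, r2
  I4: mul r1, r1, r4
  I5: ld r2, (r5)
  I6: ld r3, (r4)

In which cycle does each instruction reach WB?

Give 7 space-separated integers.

I0 mul r1 <- r2,r2: IF@1 ID@2 stall=0 (-) EX@3 MEM@4 WB@5
I1 sub r3 <- r3,r4: IF@2 ID@3 stall=0 (-) EX@4 MEM@5 WB@6
I2 sub r3 <- r5,r5: IF@3 ID@4 stall=0 (-) EX@5 MEM@6 WB@7
I3 mul r1 <- r2,r2: IF@4 ID@5 stall=0 (-) EX@6 MEM@7 WB@8
I4 mul r1 <- r1,r4: IF@5 ID@6 stall=2 (RAW on I3.r1 (WB@8)) EX@9 MEM@10 WB@11
I5 ld r2 <- r5: IF@6 ID@9 stall=0 (-) EX@10 MEM@11 WB@12
I6 ld r3 <- r4: IF@9 ID@10 stall=0 (-) EX@11 MEM@12 WB@13

Answer: 5 6 7 8 11 12 13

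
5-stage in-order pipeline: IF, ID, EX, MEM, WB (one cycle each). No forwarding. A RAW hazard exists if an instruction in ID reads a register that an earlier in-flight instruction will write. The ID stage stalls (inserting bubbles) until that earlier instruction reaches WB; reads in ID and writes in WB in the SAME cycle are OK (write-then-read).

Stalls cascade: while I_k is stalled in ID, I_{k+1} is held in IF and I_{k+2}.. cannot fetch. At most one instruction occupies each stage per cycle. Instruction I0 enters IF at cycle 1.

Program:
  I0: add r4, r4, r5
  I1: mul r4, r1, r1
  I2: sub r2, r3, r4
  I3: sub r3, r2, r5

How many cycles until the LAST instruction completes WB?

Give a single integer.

Answer: 12

Derivation:
I0 add r4 <- r4,r5: IF@1 ID@2 stall=0 (-) EX@3 MEM@4 WB@5
I1 mul r4 <- r1,r1: IF@2 ID@3 stall=0 (-) EX@4 MEM@5 WB@6
I2 sub r2 <- r3,r4: IF@3 ID@4 stall=2 (RAW on I1.r4 (WB@6)) EX@7 MEM@8 WB@9
I3 sub r3 <- r2,r5: IF@4 ID@7 stall=2 (RAW on I2.r2 (WB@9)) EX@10 MEM@11 WB@12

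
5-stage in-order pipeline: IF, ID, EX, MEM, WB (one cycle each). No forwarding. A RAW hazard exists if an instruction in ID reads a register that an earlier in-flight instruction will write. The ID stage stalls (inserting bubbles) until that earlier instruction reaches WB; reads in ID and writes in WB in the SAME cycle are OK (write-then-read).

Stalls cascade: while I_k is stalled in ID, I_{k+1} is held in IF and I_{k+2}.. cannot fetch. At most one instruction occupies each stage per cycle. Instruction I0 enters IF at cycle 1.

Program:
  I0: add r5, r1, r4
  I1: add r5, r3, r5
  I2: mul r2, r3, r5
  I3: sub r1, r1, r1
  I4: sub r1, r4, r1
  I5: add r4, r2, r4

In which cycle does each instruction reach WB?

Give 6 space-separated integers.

Answer: 5 8 11 12 15 16

Derivation:
I0 add r5 <- r1,r4: IF@1 ID@2 stall=0 (-) EX@3 MEM@4 WB@5
I1 add r5 <- r3,r5: IF@2 ID@3 stall=2 (RAW on I0.r5 (WB@5)) EX@6 MEM@7 WB@8
I2 mul r2 <- r3,r5: IF@3 ID@6 stall=2 (RAW on I1.r5 (WB@8)) EX@9 MEM@10 WB@11
I3 sub r1 <- r1,r1: IF@6 ID@9 stall=0 (-) EX@10 MEM@11 WB@12
I4 sub r1 <- r4,r1: IF@9 ID@10 stall=2 (RAW on I3.r1 (WB@12)) EX@13 MEM@14 WB@15
I5 add r4 <- r2,r4: IF@10 ID@13 stall=0 (-) EX@14 MEM@15 WB@16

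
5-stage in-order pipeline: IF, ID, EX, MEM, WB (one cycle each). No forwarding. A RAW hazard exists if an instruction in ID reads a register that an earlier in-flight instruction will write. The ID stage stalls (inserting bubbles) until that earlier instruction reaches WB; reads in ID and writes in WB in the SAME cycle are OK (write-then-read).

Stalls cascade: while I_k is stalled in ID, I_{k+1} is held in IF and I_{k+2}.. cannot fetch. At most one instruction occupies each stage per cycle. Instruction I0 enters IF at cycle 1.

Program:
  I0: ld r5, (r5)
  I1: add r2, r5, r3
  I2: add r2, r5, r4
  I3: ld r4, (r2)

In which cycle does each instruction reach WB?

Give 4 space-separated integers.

Answer: 5 8 9 12

Derivation:
I0 ld r5 <- r5: IF@1 ID@2 stall=0 (-) EX@3 MEM@4 WB@5
I1 add r2 <- r5,r3: IF@2 ID@3 stall=2 (RAW on I0.r5 (WB@5)) EX@6 MEM@7 WB@8
I2 add r2 <- r5,r4: IF@3 ID@6 stall=0 (-) EX@7 MEM@8 WB@9
I3 ld r4 <- r2: IF@6 ID@7 stall=2 (RAW on I2.r2 (WB@9)) EX@10 MEM@11 WB@12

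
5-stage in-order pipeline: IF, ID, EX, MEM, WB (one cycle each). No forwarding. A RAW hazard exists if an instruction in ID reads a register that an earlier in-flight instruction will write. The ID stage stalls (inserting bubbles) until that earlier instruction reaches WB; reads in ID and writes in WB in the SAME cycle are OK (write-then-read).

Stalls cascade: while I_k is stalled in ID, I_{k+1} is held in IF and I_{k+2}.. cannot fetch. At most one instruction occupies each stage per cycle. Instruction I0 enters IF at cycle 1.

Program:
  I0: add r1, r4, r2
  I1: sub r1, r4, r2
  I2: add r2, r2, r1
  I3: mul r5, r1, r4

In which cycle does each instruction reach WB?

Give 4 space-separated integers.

Answer: 5 6 9 10

Derivation:
I0 add r1 <- r4,r2: IF@1 ID@2 stall=0 (-) EX@3 MEM@4 WB@5
I1 sub r1 <- r4,r2: IF@2 ID@3 stall=0 (-) EX@4 MEM@5 WB@6
I2 add r2 <- r2,r1: IF@3 ID@4 stall=2 (RAW on I1.r1 (WB@6)) EX@7 MEM@8 WB@9
I3 mul r5 <- r1,r4: IF@4 ID@7 stall=0 (-) EX@8 MEM@9 WB@10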